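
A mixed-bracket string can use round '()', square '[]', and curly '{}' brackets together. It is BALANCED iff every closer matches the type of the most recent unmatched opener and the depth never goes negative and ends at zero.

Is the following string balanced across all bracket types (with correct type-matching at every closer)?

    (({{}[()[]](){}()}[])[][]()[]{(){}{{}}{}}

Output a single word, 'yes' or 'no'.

Answer: no

Derivation:
pos 0: push '('; stack = (
pos 1: push '('; stack = ((
pos 2: push '{'; stack = (({
pos 3: push '{'; stack = (({{
pos 4: '}' matches '{'; pop; stack = (({
pos 5: push '['; stack = (({[
pos 6: push '('; stack = (({[(
pos 7: ')' matches '('; pop; stack = (({[
pos 8: push '['; stack = (({[[
pos 9: ']' matches '['; pop; stack = (({[
pos 10: ']' matches '['; pop; stack = (({
pos 11: push '('; stack = (({(
pos 12: ')' matches '('; pop; stack = (({
pos 13: push '{'; stack = (({{
pos 14: '}' matches '{'; pop; stack = (({
pos 15: push '('; stack = (({(
pos 16: ')' matches '('; pop; stack = (({
pos 17: '}' matches '{'; pop; stack = ((
pos 18: push '['; stack = (([
pos 19: ']' matches '['; pop; stack = ((
pos 20: ')' matches '('; pop; stack = (
pos 21: push '['; stack = ([
pos 22: ']' matches '['; pop; stack = (
pos 23: push '['; stack = ([
pos 24: ']' matches '['; pop; stack = (
pos 25: push '('; stack = ((
pos 26: ')' matches '('; pop; stack = (
pos 27: push '['; stack = ([
pos 28: ']' matches '['; pop; stack = (
pos 29: push '{'; stack = ({
pos 30: push '('; stack = ({(
pos 31: ')' matches '('; pop; stack = ({
pos 32: push '{'; stack = ({{
pos 33: '}' matches '{'; pop; stack = ({
pos 34: push '{'; stack = ({{
pos 35: push '{'; stack = ({{{
pos 36: '}' matches '{'; pop; stack = ({{
pos 37: '}' matches '{'; pop; stack = ({
pos 38: push '{'; stack = ({{
pos 39: '}' matches '{'; pop; stack = ({
pos 40: '}' matches '{'; pop; stack = (
end: stack still non-empty (() → INVALID
Verdict: unclosed openers at end: ( → no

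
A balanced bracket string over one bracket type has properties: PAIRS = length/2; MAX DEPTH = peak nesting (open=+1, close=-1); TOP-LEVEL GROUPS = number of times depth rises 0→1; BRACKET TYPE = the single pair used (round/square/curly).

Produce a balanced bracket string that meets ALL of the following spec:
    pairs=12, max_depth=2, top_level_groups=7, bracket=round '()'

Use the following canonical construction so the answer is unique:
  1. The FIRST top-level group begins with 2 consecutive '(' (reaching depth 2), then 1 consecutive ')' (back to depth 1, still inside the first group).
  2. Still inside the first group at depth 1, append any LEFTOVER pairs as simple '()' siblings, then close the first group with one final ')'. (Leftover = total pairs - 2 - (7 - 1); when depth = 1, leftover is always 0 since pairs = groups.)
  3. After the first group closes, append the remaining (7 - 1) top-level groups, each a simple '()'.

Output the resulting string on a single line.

Spec: pairs=12 depth=2 groups=7
Leftover pairs = 12 - 2 - (7-1) = 4
First group: deep chain of depth 2 + 4 sibling pairs
Remaining 6 groups: simple '()' each

Answer: (()()()()())()()()()()()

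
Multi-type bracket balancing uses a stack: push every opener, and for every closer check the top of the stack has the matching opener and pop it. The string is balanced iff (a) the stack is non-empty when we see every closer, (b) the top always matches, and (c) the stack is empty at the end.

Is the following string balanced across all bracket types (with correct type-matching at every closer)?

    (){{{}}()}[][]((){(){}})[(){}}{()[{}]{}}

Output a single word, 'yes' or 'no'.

pos 0: push '('; stack = (
pos 1: ')' matches '('; pop; stack = (empty)
pos 2: push '{'; stack = {
pos 3: push '{'; stack = {{
pos 4: push '{'; stack = {{{
pos 5: '}' matches '{'; pop; stack = {{
pos 6: '}' matches '{'; pop; stack = {
pos 7: push '('; stack = {(
pos 8: ')' matches '('; pop; stack = {
pos 9: '}' matches '{'; pop; stack = (empty)
pos 10: push '['; stack = [
pos 11: ']' matches '['; pop; stack = (empty)
pos 12: push '['; stack = [
pos 13: ']' matches '['; pop; stack = (empty)
pos 14: push '('; stack = (
pos 15: push '('; stack = ((
pos 16: ')' matches '('; pop; stack = (
pos 17: push '{'; stack = ({
pos 18: push '('; stack = ({(
pos 19: ')' matches '('; pop; stack = ({
pos 20: push '{'; stack = ({{
pos 21: '}' matches '{'; pop; stack = ({
pos 22: '}' matches '{'; pop; stack = (
pos 23: ')' matches '('; pop; stack = (empty)
pos 24: push '['; stack = [
pos 25: push '('; stack = [(
pos 26: ')' matches '('; pop; stack = [
pos 27: push '{'; stack = [{
pos 28: '}' matches '{'; pop; stack = [
pos 29: saw closer '}' but top of stack is '[' (expected ']') → INVALID
Verdict: type mismatch at position 29: '}' closes '[' → no

Answer: no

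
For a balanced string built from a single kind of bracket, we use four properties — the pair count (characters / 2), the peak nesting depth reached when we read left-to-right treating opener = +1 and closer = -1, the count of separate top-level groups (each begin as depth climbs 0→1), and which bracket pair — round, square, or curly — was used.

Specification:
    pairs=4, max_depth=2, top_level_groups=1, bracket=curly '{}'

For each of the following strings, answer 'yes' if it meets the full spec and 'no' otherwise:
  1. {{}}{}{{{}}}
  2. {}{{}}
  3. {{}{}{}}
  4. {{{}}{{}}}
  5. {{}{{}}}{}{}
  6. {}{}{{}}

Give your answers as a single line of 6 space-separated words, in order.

String 1 '{{}}{}{{{}}}': depth seq [1 2 1 0 1 0 1 2 3 2 1 0]
  -> pairs=6 depth=3 groups=3 -> no
String 2 '{}{{}}': depth seq [1 0 1 2 1 0]
  -> pairs=3 depth=2 groups=2 -> no
String 3 '{{}{}{}}': depth seq [1 2 1 2 1 2 1 0]
  -> pairs=4 depth=2 groups=1 -> yes
String 4 '{{{}}{{}}}': depth seq [1 2 3 2 1 2 3 2 1 0]
  -> pairs=5 depth=3 groups=1 -> no
String 5 '{{}{{}}}{}{}': depth seq [1 2 1 2 3 2 1 0 1 0 1 0]
  -> pairs=6 depth=3 groups=3 -> no
String 6 '{}{}{{}}': depth seq [1 0 1 0 1 2 1 0]
  -> pairs=4 depth=2 groups=3 -> no

Answer: no no yes no no no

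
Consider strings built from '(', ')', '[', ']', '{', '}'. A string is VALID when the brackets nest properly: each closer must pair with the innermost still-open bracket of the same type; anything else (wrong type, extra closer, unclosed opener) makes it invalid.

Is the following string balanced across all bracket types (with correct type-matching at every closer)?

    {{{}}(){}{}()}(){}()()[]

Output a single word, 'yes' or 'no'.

pos 0: push '{'; stack = {
pos 1: push '{'; stack = {{
pos 2: push '{'; stack = {{{
pos 3: '}' matches '{'; pop; stack = {{
pos 4: '}' matches '{'; pop; stack = {
pos 5: push '('; stack = {(
pos 6: ')' matches '('; pop; stack = {
pos 7: push '{'; stack = {{
pos 8: '}' matches '{'; pop; stack = {
pos 9: push '{'; stack = {{
pos 10: '}' matches '{'; pop; stack = {
pos 11: push '('; stack = {(
pos 12: ')' matches '('; pop; stack = {
pos 13: '}' matches '{'; pop; stack = (empty)
pos 14: push '('; stack = (
pos 15: ')' matches '('; pop; stack = (empty)
pos 16: push '{'; stack = {
pos 17: '}' matches '{'; pop; stack = (empty)
pos 18: push '('; stack = (
pos 19: ')' matches '('; pop; stack = (empty)
pos 20: push '('; stack = (
pos 21: ')' matches '('; pop; stack = (empty)
pos 22: push '['; stack = [
pos 23: ']' matches '['; pop; stack = (empty)
end: stack empty → VALID
Verdict: properly nested → yes

Answer: yes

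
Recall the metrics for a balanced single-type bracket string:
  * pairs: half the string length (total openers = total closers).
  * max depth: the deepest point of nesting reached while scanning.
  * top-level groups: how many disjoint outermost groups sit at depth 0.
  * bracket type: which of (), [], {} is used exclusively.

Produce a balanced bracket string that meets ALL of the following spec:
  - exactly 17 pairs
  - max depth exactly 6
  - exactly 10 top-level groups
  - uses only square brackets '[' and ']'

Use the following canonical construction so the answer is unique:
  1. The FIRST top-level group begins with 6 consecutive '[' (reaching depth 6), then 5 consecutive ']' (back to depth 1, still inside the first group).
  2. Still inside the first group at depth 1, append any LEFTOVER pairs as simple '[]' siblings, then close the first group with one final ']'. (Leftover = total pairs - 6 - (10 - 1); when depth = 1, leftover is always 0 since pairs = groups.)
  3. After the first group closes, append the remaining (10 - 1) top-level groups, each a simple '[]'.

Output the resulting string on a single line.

Spec: pairs=17 depth=6 groups=10
Leftover pairs = 17 - 6 - (10-1) = 2
First group: deep chain of depth 6 + 2 sibling pairs
Remaining 9 groups: simple '[]' each

Answer: [[[[[[]]]]][][]][][][][][][][][][]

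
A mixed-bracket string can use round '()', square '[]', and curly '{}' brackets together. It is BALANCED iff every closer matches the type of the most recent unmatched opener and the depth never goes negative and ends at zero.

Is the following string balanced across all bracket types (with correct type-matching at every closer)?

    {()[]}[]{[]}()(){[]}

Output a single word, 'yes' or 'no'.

Answer: yes

Derivation:
pos 0: push '{'; stack = {
pos 1: push '('; stack = {(
pos 2: ')' matches '('; pop; stack = {
pos 3: push '['; stack = {[
pos 4: ']' matches '['; pop; stack = {
pos 5: '}' matches '{'; pop; stack = (empty)
pos 6: push '['; stack = [
pos 7: ']' matches '['; pop; stack = (empty)
pos 8: push '{'; stack = {
pos 9: push '['; stack = {[
pos 10: ']' matches '['; pop; stack = {
pos 11: '}' matches '{'; pop; stack = (empty)
pos 12: push '('; stack = (
pos 13: ')' matches '('; pop; stack = (empty)
pos 14: push '('; stack = (
pos 15: ')' matches '('; pop; stack = (empty)
pos 16: push '{'; stack = {
pos 17: push '['; stack = {[
pos 18: ']' matches '['; pop; stack = {
pos 19: '}' matches '{'; pop; stack = (empty)
end: stack empty → VALID
Verdict: properly nested → yes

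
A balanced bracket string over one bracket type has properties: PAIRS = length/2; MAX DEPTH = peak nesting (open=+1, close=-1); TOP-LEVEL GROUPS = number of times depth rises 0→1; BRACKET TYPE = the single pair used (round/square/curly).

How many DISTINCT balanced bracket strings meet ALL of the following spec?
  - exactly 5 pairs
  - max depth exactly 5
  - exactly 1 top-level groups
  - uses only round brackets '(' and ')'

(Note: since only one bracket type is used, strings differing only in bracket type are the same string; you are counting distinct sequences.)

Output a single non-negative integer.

Spec: pairs=5 depth=5 groups=1
Count(depth <= 5) = 14
Count(depth <= 4) = 13
Count(depth == 5) = 14 - 13 = 1

Answer: 1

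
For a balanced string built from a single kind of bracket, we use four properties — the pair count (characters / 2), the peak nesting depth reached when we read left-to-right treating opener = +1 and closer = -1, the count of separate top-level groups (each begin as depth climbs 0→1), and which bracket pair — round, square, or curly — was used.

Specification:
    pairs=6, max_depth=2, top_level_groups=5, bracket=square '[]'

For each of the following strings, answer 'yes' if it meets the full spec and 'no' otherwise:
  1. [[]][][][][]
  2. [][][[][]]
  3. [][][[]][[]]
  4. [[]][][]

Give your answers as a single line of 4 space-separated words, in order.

Answer: yes no no no

Derivation:
String 1 '[[]][][][][]': depth seq [1 2 1 0 1 0 1 0 1 0 1 0]
  -> pairs=6 depth=2 groups=5 -> yes
String 2 '[][][[][]]': depth seq [1 0 1 0 1 2 1 2 1 0]
  -> pairs=5 depth=2 groups=3 -> no
String 3 '[][][[]][[]]': depth seq [1 0 1 0 1 2 1 0 1 2 1 0]
  -> pairs=6 depth=2 groups=4 -> no
String 4 '[[]][][]': depth seq [1 2 1 0 1 0 1 0]
  -> pairs=4 depth=2 groups=3 -> no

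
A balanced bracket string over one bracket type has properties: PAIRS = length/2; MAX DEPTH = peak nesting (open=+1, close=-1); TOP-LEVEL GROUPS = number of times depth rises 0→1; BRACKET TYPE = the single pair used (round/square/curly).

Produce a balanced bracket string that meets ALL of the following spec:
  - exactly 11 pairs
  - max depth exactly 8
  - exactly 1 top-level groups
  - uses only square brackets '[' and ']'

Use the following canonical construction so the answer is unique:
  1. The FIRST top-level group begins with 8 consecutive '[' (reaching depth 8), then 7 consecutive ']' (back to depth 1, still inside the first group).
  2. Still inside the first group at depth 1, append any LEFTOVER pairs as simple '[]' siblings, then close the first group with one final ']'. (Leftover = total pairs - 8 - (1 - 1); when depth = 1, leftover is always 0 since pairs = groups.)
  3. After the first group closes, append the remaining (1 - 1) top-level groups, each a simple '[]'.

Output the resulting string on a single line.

Answer: [[[[[[[[]]]]]]][][][]]

Derivation:
Spec: pairs=11 depth=8 groups=1
Leftover pairs = 11 - 8 - (1-1) = 3
First group: deep chain of depth 8 + 3 sibling pairs
Remaining 0 groups: simple '[]' each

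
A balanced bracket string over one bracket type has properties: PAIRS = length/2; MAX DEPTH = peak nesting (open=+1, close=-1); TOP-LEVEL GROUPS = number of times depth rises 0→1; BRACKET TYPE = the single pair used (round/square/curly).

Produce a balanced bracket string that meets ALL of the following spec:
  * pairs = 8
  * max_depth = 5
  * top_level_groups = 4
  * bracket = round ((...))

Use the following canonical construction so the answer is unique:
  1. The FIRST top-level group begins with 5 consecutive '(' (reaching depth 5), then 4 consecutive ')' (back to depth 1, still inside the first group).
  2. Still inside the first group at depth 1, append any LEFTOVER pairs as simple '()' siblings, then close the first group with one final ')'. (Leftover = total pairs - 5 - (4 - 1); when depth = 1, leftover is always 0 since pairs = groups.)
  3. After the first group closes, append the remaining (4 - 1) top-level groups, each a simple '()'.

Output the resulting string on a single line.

Spec: pairs=8 depth=5 groups=4
Leftover pairs = 8 - 5 - (4-1) = 0
First group: deep chain of depth 5 + 0 sibling pairs
Remaining 3 groups: simple '()' each

Answer: ((((()))))()()()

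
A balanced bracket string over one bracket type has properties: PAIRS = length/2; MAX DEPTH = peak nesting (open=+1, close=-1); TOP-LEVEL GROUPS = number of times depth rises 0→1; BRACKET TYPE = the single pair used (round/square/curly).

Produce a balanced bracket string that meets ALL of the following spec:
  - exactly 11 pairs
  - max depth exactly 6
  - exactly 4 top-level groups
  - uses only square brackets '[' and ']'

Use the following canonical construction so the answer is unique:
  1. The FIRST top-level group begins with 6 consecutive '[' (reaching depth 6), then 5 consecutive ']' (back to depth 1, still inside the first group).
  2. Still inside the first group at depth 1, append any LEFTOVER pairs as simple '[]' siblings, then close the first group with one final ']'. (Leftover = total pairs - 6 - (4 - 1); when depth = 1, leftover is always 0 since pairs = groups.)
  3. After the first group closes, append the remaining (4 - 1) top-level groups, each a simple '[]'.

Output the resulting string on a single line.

Spec: pairs=11 depth=6 groups=4
Leftover pairs = 11 - 6 - (4-1) = 2
First group: deep chain of depth 6 + 2 sibling pairs
Remaining 3 groups: simple '[]' each

Answer: [[[[[[]]]]][][]][][][]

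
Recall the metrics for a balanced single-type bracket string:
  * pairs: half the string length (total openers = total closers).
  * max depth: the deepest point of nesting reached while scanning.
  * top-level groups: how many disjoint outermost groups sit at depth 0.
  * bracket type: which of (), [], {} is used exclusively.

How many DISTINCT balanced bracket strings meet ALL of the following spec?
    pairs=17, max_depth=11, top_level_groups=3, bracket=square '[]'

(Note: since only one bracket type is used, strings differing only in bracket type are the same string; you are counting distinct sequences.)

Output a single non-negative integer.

Spec: pairs=17 depth=11 groups=3
Count(depth <= 11) = 25653165
Count(depth <= 10) = 25603665
Count(depth == 11) = 25653165 - 25603665 = 49500

Answer: 49500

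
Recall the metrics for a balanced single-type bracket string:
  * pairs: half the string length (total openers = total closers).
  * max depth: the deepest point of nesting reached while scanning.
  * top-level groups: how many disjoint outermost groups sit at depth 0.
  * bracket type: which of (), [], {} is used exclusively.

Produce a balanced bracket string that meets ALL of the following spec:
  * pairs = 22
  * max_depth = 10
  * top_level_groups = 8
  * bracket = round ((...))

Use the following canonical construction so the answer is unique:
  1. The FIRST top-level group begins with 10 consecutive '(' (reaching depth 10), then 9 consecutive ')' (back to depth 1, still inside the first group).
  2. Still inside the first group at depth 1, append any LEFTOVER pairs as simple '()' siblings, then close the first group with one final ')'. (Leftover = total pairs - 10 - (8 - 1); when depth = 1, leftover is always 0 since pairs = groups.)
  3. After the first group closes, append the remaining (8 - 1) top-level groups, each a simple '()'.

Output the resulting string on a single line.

Spec: pairs=22 depth=10 groups=8
Leftover pairs = 22 - 10 - (8-1) = 5
First group: deep chain of depth 10 + 5 sibling pairs
Remaining 7 groups: simple '()' each

Answer: (((((((((()))))))))()()()()())()()()()()()()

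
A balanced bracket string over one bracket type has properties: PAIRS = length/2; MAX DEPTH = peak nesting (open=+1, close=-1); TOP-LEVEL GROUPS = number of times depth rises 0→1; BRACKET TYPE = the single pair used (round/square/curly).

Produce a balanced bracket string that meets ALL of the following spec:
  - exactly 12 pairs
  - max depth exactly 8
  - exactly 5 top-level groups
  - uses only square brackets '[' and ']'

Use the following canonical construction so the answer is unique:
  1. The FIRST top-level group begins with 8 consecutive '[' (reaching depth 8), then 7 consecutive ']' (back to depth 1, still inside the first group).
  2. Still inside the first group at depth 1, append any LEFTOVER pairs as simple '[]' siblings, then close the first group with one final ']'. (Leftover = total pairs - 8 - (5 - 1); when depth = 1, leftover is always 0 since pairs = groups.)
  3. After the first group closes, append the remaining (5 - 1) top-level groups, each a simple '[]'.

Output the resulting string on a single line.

Spec: pairs=12 depth=8 groups=5
Leftover pairs = 12 - 8 - (5-1) = 0
First group: deep chain of depth 8 + 0 sibling pairs
Remaining 4 groups: simple '[]' each

Answer: [[[[[[[[]]]]]]]][][][][]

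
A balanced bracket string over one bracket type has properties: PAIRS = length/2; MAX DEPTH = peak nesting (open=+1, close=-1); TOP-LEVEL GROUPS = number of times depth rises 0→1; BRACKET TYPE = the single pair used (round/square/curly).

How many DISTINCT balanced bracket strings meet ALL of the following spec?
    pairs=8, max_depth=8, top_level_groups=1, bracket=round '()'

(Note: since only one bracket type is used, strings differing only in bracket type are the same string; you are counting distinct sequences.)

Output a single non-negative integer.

Answer: 1

Derivation:
Spec: pairs=8 depth=8 groups=1
Count(depth <= 8) = 429
Count(depth <= 7) = 428
Count(depth == 8) = 429 - 428 = 1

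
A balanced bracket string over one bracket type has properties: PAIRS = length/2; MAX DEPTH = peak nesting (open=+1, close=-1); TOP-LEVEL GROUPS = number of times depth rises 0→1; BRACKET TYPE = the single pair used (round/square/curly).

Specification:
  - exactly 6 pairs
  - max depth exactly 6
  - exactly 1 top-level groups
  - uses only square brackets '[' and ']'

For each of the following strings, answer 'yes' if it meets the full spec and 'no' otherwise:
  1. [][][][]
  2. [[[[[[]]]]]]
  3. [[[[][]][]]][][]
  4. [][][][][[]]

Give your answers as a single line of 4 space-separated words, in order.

Answer: no yes no no

Derivation:
String 1 '[][][][]': depth seq [1 0 1 0 1 0 1 0]
  -> pairs=4 depth=1 groups=4 -> no
String 2 '[[[[[[]]]]]]': depth seq [1 2 3 4 5 6 5 4 3 2 1 0]
  -> pairs=6 depth=6 groups=1 -> yes
String 3 '[[[[][]][]]][][]': depth seq [1 2 3 4 3 4 3 2 3 2 1 0 1 0 1 0]
  -> pairs=8 depth=4 groups=3 -> no
String 4 '[][][][][[]]': depth seq [1 0 1 0 1 0 1 0 1 2 1 0]
  -> pairs=6 depth=2 groups=5 -> no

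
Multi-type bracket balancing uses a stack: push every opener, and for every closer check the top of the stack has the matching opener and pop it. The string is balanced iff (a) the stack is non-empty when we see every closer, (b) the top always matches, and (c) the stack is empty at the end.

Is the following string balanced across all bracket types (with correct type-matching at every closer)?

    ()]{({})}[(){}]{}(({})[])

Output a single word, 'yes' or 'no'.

pos 0: push '('; stack = (
pos 1: ')' matches '('; pop; stack = (empty)
pos 2: saw closer ']' but stack is empty → INVALID
Verdict: unmatched closer ']' at position 2 → no

Answer: no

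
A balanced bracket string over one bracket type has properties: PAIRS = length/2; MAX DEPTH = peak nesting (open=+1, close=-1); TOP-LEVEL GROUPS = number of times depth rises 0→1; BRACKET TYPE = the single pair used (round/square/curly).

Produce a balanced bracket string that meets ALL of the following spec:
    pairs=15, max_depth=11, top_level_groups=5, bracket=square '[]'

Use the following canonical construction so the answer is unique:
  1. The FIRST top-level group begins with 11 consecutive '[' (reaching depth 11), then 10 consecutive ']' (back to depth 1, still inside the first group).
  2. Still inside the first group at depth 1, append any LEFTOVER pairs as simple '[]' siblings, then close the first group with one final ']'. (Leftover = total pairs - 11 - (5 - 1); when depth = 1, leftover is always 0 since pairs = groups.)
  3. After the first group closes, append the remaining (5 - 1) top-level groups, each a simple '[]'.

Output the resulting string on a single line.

Answer: [[[[[[[[[[[]]]]]]]]]]][][][][]

Derivation:
Spec: pairs=15 depth=11 groups=5
Leftover pairs = 15 - 11 - (5-1) = 0
First group: deep chain of depth 11 + 0 sibling pairs
Remaining 4 groups: simple '[]' each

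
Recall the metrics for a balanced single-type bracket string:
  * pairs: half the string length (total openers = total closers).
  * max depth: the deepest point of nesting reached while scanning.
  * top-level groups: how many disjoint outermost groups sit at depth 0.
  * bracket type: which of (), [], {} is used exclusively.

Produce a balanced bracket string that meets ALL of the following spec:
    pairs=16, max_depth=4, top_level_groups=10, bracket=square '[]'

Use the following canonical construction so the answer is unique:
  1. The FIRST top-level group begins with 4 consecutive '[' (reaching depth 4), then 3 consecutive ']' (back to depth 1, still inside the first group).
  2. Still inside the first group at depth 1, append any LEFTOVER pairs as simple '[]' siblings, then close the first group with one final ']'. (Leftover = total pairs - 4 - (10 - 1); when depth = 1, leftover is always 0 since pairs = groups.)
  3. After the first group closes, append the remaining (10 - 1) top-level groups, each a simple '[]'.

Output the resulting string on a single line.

Answer: [[[[]]][][][]][][][][][][][][][]

Derivation:
Spec: pairs=16 depth=4 groups=10
Leftover pairs = 16 - 4 - (10-1) = 3
First group: deep chain of depth 4 + 3 sibling pairs
Remaining 9 groups: simple '[]' each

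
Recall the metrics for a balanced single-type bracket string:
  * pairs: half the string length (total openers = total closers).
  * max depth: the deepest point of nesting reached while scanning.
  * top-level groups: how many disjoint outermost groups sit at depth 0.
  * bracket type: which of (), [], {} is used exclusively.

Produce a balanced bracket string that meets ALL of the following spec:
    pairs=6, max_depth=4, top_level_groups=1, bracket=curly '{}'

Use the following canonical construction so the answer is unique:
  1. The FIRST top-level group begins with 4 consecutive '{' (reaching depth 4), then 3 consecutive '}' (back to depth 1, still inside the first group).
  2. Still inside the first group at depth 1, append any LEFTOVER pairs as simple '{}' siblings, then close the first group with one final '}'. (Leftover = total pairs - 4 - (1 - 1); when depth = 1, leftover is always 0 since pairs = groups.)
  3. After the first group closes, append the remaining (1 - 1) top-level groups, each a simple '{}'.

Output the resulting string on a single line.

Spec: pairs=6 depth=4 groups=1
Leftover pairs = 6 - 4 - (1-1) = 2
First group: deep chain of depth 4 + 2 sibling pairs
Remaining 0 groups: simple '{}' each

Answer: {{{{}}}{}{}}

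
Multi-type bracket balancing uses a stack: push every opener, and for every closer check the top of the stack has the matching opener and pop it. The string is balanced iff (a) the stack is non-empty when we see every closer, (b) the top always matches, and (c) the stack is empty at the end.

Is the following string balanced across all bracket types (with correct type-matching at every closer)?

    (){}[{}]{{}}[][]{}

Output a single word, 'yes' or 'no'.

pos 0: push '('; stack = (
pos 1: ')' matches '('; pop; stack = (empty)
pos 2: push '{'; stack = {
pos 3: '}' matches '{'; pop; stack = (empty)
pos 4: push '['; stack = [
pos 5: push '{'; stack = [{
pos 6: '}' matches '{'; pop; stack = [
pos 7: ']' matches '['; pop; stack = (empty)
pos 8: push '{'; stack = {
pos 9: push '{'; stack = {{
pos 10: '}' matches '{'; pop; stack = {
pos 11: '}' matches '{'; pop; stack = (empty)
pos 12: push '['; stack = [
pos 13: ']' matches '['; pop; stack = (empty)
pos 14: push '['; stack = [
pos 15: ']' matches '['; pop; stack = (empty)
pos 16: push '{'; stack = {
pos 17: '}' matches '{'; pop; stack = (empty)
end: stack empty → VALID
Verdict: properly nested → yes

Answer: yes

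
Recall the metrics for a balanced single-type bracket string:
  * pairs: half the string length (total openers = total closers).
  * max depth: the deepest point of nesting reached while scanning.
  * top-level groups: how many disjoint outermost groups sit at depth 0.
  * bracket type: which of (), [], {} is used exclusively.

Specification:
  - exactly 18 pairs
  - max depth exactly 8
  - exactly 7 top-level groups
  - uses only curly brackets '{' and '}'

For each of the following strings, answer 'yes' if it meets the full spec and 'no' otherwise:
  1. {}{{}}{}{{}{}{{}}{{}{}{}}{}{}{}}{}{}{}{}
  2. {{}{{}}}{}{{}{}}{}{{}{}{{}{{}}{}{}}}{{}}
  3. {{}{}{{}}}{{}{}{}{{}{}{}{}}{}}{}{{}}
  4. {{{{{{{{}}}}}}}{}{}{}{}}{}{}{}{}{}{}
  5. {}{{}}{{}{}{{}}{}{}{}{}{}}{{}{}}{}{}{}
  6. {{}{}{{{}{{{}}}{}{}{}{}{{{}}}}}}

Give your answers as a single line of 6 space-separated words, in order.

String 1 '{}{{}}{}{{}{}{{}}{{}{}{}}{}{}{}}{}{}{}{}': depth seq [1 0 1 2 1 0 1 0 1 2 1 2 1 2 3 2 1 2 3 2 3 2 3 2 1 2 1 2 1 2 1 0 1 0 1 0 1 0 1 0]
  -> pairs=20 depth=3 groups=8 -> no
String 2 '{{}{{}}}{}{{}{}}{}{{}{}{{}{{}}{}{}}}{{}}': depth seq [1 2 1 2 3 2 1 0 1 0 1 2 1 2 1 0 1 0 1 2 1 2 1 2 3 2 3 4 3 2 3 2 3 2 1 0 1 2 1 0]
  -> pairs=20 depth=4 groups=6 -> no
String 3 '{{}{}{{}}}{{}{}{}{{}{}{}{}}{}}{}{{}}': depth seq [1 2 1 2 1 2 3 2 1 0 1 2 1 2 1 2 1 2 3 2 3 2 3 2 3 2 1 2 1 0 1 0 1 2 1 0]
  -> pairs=18 depth=3 groups=4 -> no
String 4 '{{{{{{{{}}}}}}}{}{}{}{}}{}{}{}{}{}{}': depth seq [1 2 3 4 5 6 7 8 7 6 5 4 3 2 1 2 1 2 1 2 1 2 1 0 1 0 1 0 1 0 1 0 1 0 1 0]
  -> pairs=18 depth=8 groups=7 -> yes
String 5 '{}{{}}{{}{}{{}}{}{}{}{}{}}{{}{}}{}{}{}': depth seq [1 0 1 2 1 0 1 2 1 2 1 2 3 2 1 2 1 2 1 2 1 2 1 2 1 0 1 2 1 2 1 0 1 0 1 0 1 0]
  -> pairs=19 depth=3 groups=7 -> no
String 6 '{{}{}{{{}{{{}}}{}{}{}{}{{{}}}}}}': depth seq [1 2 1 2 1 2 3 4 3 4 5 6 5 4 3 4 3 4 3 4 3 4 3 4 5 6 5 4 3 2 1 0]
  -> pairs=16 depth=6 groups=1 -> no

Answer: no no no yes no no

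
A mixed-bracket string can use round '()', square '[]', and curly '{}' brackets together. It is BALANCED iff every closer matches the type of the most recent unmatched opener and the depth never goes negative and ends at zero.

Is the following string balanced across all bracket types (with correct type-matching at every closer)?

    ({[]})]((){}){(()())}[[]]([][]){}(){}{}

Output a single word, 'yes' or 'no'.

pos 0: push '('; stack = (
pos 1: push '{'; stack = ({
pos 2: push '['; stack = ({[
pos 3: ']' matches '['; pop; stack = ({
pos 4: '}' matches '{'; pop; stack = (
pos 5: ')' matches '('; pop; stack = (empty)
pos 6: saw closer ']' but stack is empty → INVALID
Verdict: unmatched closer ']' at position 6 → no

Answer: no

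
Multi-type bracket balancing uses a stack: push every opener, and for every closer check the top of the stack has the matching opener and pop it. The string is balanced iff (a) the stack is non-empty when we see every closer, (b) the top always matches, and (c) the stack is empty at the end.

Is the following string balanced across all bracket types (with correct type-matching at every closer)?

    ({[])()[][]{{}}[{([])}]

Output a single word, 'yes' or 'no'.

pos 0: push '('; stack = (
pos 1: push '{'; stack = ({
pos 2: push '['; stack = ({[
pos 3: ']' matches '['; pop; stack = ({
pos 4: saw closer ')' but top of stack is '{' (expected '}') → INVALID
Verdict: type mismatch at position 4: ')' closes '{' → no

Answer: no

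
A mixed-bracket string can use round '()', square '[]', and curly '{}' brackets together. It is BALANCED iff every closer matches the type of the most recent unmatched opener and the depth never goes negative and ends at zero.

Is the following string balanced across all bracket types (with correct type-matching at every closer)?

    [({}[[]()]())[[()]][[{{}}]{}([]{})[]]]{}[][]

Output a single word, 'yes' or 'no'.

pos 0: push '['; stack = [
pos 1: push '('; stack = [(
pos 2: push '{'; stack = [({
pos 3: '}' matches '{'; pop; stack = [(
pos 4: push '['; stack = [([
pos 5: push '['; stack = [([[
pos 6: ']' matches '['; pop; stack = [([
pos 7: push '('; stack = [([(
pos 8: ')' matches '('; pop; stack = [([
pos 9: ']' matches '['; pop; stack = [(
pos 10: push '('; stack = [((
pos 11: ')' matches '('; pop; stack = [(
pos 12: ')' matches '('; pop; stack = [
pos 13: push '['; stack = [[
pos 14: push '['; stack = [[[
pos 15: push '('; stack = [[[(
pos 16: ')' matches '('; pop; stack = [[[
pos 17: ']' matches '['; pop; stack = [[
pos 18: ']' matches '['; pop; stack = [
pos 19: push '['; stack = [[
pos 20: push '['; stack = [[[
pos 21: push '{'; stack = [[[{
pos 22: push '{'; stack = [[[{{
pos 23: '}' matches '{'; pop; stack = [[[{
pos 24: '}' matches '{'; pop; stack = [[[
pos 25: ']' matches '['; pop; stack = [[
pos 26: push '{'; stack = [[{
pos 27: '}' matches '{'; pop; stack = [[
pos 28: push '('; stack = [[(
pos 29: push '['; stack = [[([
pos 30: ']' matches '['; pop; stack = [[(
pos 31: push '{'; stack = [[({
pos 32: '}' matches '{'; pop; stack = [[(
pos 33: ')' matches '('; pop; stack = [[
pos 34: push '['; stack = [[[
pos 35: ']' matches '['; pop; stack = [[
pos 36: ']' matches '['; pop; stack = [
pos 37: ']' matches '['; pop; stack = (empty)
pos 38: push '{'; stack = {
pos 39: '}' matches '{'; pop; stack = (empty)
pos 40: push '['; stack = [
pos 41: ']' matches '['; pop; stack = (empty)
pos 42: push '['; stack = [
pos 43: ']' matches '['; pop; stack = (empty)
end: stack empty → VALID
Verdict: properly nested → yes

Answer: yes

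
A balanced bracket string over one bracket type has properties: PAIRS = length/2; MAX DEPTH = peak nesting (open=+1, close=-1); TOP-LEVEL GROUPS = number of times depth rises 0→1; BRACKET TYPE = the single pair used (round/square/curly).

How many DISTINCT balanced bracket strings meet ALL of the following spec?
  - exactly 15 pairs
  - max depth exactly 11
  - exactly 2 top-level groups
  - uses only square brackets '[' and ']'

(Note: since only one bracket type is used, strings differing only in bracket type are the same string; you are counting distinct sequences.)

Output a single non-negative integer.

Spec: pairs=15 depth=11 groups=2
Count(depth <= 11) = 2673844
Count(depth <= 10) = 2669940
Count(depth == 11) = 2673844 - 2669940 = 3904

Answer: 3904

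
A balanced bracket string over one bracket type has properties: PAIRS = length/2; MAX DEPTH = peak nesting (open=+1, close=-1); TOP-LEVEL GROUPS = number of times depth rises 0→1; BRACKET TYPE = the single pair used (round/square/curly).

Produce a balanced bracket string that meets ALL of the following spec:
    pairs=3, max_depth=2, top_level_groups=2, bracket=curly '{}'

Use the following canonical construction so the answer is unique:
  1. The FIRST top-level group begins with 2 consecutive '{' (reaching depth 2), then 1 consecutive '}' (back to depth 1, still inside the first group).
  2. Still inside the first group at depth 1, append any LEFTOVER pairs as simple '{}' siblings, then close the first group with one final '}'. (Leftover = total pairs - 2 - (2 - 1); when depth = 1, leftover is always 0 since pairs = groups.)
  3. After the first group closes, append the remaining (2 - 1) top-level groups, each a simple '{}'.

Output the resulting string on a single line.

Answer: {{}}{}

Derivation:
Spec: pairs=3 depth=2 groups=2
Leftover pairs = 3 - 2 - (2-1) = 0
First group: deep chain of depth 2 + 0 sibling pairs
Remaining 1 groups: simple '{}' each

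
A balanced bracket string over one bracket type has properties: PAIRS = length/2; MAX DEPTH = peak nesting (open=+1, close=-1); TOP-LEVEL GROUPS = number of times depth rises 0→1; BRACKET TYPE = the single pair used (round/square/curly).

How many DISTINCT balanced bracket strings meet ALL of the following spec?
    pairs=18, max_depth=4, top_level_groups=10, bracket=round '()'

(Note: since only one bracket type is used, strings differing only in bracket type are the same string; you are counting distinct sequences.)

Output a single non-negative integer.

Answer: 207815

Derivation:
Spec: pairs=18 depth=4 groups=10
Count(depth <= 4) = 517420
Count(depth <= 3) = 309605
Count(depth == 4) = 517420 - 309605 = 207815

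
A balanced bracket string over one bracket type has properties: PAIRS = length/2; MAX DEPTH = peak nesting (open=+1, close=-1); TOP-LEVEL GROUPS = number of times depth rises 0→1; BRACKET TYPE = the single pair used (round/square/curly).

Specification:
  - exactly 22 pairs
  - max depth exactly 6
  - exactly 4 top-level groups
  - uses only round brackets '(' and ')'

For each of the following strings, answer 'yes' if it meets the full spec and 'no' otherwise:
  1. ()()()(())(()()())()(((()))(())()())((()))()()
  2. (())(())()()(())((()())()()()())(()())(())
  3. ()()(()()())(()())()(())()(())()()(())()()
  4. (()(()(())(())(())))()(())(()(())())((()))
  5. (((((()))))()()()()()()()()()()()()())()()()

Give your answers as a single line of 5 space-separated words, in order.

String 1 '()()()(())(()()())()(((()))(())()())((()))()()': depth seq [1 0 1 0 1 0 1 2 1 0 1 2 1 2 1 2 1 0 1 0 1 2 3 4 3 2 1 2 3 2 1 2 1 2 1 0 1 2 3 2 1 0 1 0 1 0]
  -> pairs=23 depth=4 groups=10 -> no
String 2 '(())(())()()(())((()())()()()())(()())(())': depth seq [1 2 1 0 1 2 1 0 1 0 1 0 1 2 1 0 1 2 3 2 3 2 1 2 1 2 1 2 1 2 1 0 1 2 1 2 1 0 1 2 1 0]
  -> pairs=21 depth=3 groups=8 -> no
String 3 '()()(()()())(()())()(())()(())()()(())()()': depth seq [1 0 1 0 1 2 1 2 1 2 1 0 1 2 1 2 1 0 1 0 1 2 1 0 1 0 1 2 1 0 1 0 1 0 1 2 1 0 1 0 1 0]
  -> pairs=21 depth=2 groups=13 -> no
String 4 '(()(()(())(())(())))()(())(()(())())((()))': depth seq [1 2 1 2 3 2 3 4 3 2 3 4 3 2 3 4 3 2 1 0 1 0 1 2 1 0 1 2 1 2 3 2 1 2 1 0 1 2 3 2 1 0]
  -> pairs=21 depth=4 groups=5 -> no
String 5 '(((((()))))()()()()()()()()()()()()())()()()': depth seq [1 2 3 4 5 6 5 4 3 2 1 2 1 2 1 2 1 2 1 2 1 2 1 2 1 2 1 2 1 2 1 2 1 2 1 2 1 0 1 0 1 0 1 0]
  -> pairs=22 depth=6 groups=4 -> yes

Answer: no no no no yes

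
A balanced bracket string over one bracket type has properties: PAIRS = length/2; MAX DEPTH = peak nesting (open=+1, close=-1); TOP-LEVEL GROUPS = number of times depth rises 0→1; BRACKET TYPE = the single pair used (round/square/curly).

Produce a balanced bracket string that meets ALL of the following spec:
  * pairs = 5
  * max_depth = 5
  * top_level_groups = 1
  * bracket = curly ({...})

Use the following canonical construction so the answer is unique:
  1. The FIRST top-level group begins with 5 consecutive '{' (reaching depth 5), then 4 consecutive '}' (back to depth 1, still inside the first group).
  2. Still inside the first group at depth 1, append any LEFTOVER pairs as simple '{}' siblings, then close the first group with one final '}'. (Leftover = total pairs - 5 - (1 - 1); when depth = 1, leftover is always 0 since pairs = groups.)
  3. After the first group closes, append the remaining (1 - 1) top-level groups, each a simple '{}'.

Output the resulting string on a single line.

Spec: pairs=5 depth=5 groups=1
Leftover pairs = 5 - 5 - (1-1) = 0
First group: deep chain of depth 5 + 0 sibling pairs
Remaining 0 groups: simple '{}' each

Answer: {{{{{}}}}}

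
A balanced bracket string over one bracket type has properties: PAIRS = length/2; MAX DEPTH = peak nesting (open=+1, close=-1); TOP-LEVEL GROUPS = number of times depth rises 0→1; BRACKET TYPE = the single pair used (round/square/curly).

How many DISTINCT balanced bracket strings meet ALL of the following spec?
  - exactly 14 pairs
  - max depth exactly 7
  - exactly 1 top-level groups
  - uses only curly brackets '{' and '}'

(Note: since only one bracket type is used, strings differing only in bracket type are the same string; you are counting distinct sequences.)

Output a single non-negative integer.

Spec: pairs=14 depth=7 groups=1
Count(depth <= 7) = 629280
Count(depth <= 6) = 479779
Count(depth == 7) = 629280 - 479779 = 149501

Answer: 149501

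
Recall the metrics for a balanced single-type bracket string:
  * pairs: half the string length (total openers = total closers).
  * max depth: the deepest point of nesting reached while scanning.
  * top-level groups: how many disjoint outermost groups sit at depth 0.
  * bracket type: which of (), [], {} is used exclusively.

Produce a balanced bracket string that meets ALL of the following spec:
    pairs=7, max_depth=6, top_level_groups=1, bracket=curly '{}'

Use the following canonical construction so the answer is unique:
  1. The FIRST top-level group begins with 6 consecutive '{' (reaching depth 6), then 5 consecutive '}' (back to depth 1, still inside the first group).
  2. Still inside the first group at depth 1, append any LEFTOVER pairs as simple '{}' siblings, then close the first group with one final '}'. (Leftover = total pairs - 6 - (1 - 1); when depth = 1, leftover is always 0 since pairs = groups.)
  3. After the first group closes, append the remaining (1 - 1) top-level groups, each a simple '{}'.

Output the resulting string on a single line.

Spec: pairs=7 depth=6 groups=1
Leftover pairs = 7 - 6 - (1-1) = 1
First group: deep chain of depth 6 + 1 sibling pairs
Remaining 0 groups: simple '{}' each

Answer: {{{{{{}}}}}{}}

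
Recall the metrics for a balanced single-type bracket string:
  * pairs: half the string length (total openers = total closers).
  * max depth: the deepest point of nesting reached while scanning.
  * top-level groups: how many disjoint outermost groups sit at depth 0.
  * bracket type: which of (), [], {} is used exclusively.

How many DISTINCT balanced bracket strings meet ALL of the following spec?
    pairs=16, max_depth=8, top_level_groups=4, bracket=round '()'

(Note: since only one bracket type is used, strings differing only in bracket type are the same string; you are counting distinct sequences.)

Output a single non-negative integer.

Spec: pairs=16 depth=8 groups=4
Count(depth <= 8) = 4297761
Count(depth <= 7) = 4151745
Count(depth == 8) = 4297761 - 4151745 = 146016

Answer: 146016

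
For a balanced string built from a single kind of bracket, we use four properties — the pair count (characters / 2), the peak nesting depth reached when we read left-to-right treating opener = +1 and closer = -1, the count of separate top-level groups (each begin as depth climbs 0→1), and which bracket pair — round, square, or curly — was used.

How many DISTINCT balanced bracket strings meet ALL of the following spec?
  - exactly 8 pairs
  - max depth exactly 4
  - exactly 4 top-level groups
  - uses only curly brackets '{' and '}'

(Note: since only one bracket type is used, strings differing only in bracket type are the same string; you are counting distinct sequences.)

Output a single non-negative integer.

Spec: pairs=8 depth=4 groups=4
Count(depth <= 4) = 161
Count(depth <= 3) = 129
Count(depth == 4) = 161 - 129 = 32

Answer: 32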